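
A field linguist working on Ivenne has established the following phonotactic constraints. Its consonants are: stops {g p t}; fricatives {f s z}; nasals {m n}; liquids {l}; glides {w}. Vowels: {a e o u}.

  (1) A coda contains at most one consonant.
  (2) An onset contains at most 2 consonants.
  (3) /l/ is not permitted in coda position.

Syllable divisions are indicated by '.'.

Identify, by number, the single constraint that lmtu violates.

lmtu: syllable 1 onset /lmt/ has 3 consonants (> 2).
This is a violation of constraint 2: "An onset contains at most 2 consonants."
The remaining constraints (1, 3) are satisfied.

2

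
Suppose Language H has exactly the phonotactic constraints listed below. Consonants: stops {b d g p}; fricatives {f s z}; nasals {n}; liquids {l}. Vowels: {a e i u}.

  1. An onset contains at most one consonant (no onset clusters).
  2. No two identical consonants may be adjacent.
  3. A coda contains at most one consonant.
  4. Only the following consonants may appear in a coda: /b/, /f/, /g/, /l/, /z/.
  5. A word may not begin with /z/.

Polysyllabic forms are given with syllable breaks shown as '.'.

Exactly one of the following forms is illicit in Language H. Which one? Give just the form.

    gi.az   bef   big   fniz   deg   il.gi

fniz

gi.az — σ1 onset /g/, coda /∅/ ok; σ2 onset /∅/, coda /z/ ok → licit
bef — σ1 onset /b/, coda /f/ ok → licit
big — σ1 onset /b/, coda /g/ ok → licit
fniz — violates constraint 1: syllable 1 onset /fn/ has 2 consonants (> 1) → illicit
deg — σ1 onset /d/, coda /g/ ok → licit
il.gi — σ1 onset /∅/, coda /l/ ok; σ2 onset /g/, coda /∅/ ok → licit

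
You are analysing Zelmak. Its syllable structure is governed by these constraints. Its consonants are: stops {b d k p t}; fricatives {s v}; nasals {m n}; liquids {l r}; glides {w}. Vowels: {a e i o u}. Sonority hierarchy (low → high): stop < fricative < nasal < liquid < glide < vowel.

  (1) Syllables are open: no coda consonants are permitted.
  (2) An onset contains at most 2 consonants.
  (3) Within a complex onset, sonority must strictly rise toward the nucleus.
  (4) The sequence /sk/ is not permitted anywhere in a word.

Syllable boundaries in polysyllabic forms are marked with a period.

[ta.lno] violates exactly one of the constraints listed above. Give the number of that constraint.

[ta.lno]: syllable 2 onset /ln/: /l/ (liquid, 4) → /n/ (nasal, 3) does not rise.
This is a violation of constraint 3: "Within a complex onset, sonority must strictly rise toward the nucleus."
The remaining constraints (1, 2, 4) are satisfied.

3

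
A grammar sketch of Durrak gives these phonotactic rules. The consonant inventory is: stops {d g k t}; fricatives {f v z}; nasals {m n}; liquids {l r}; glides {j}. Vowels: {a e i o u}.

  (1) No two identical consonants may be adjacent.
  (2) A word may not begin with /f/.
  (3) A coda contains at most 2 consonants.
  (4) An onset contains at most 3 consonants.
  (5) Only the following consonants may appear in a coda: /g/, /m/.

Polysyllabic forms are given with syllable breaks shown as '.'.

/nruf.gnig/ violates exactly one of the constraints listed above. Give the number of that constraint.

/nruf.gnig/: syllable 1 coda contains /f/, which is not a licensed coda consonant.
This is a violation of constraint 5: "Only the following consonants may appear in a coda: /g/, /m/."
The remaining constraints (1, 2, 3, 4) are satisfied.

5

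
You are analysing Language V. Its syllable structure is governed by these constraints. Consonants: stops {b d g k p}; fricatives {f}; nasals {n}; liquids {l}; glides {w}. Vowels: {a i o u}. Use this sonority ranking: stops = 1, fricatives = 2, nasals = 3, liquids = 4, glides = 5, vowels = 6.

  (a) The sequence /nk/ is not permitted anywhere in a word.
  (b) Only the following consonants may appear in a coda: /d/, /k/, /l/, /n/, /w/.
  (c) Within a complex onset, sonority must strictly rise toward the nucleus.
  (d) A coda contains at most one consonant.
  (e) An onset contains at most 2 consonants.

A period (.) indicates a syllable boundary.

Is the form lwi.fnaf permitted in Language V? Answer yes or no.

lwi.fnaf — violates constraint (b): syllable 2 coda contains /f/, which is not a licensed coda consonant → not permitted

no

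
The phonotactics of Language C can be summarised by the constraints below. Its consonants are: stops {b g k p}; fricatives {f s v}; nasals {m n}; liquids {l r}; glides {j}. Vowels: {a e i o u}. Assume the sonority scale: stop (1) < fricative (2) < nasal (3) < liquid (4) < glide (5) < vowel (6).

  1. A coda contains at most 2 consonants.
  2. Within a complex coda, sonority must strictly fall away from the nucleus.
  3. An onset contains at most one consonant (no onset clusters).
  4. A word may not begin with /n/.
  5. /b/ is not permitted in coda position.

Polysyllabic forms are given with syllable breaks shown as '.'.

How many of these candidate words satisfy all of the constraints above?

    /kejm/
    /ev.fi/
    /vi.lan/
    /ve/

4

/kejm/ — σ1 onset /k/, coda /jm/ (5→3 falls) ok → well-formed
/ev.fi/ — σ1 onset /∅/, coda /v/ ok; σ2 onset /f/, coda /∅/ ok → well-formed
/vi.lan/ — σ1 onset /v/, coda /∅/ ok; σ2 onset /l/, coda /n/ ok → well-formed
/ve/ — σ1 onset /v/, coda /∅/ ok → well-formed
Well-formed: /kejm/, /ev.fi/, /vi.lan/, /ve/ → 4.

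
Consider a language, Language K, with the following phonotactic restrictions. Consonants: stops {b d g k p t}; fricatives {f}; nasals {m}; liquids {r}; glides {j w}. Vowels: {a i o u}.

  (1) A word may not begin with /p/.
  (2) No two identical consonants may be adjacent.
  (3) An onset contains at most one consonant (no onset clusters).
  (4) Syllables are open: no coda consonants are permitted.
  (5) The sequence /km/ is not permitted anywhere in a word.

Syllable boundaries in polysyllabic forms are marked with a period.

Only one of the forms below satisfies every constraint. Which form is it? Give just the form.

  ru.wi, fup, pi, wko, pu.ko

ru.wi — σ1 onset /r/, coda /∅/ ok; σ2 onset /w/, coda /∅/ ok → well-formed
fup — violates constraint 4: syllable 1 coda /p/ has 1 consonant (> 0) → ill-formed
pi — violates constraint 1: word begins with /p/ → ill-formed
wko — violates constraint 3: syllable 1 onset /wk/ has 2 consonants (> 1) → ill-formed
pu.ko — violates constraint 1: word begins with /p/ → ill-formed

ru.wi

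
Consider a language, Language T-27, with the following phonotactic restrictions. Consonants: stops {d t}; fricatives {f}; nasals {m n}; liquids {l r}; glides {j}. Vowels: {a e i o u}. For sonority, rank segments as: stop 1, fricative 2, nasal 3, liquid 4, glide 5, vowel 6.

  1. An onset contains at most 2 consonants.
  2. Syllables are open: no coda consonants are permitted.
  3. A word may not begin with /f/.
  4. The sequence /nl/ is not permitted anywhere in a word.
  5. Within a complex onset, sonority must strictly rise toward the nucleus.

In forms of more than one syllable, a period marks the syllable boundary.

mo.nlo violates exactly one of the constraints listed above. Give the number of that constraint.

4

mo.nlo: contains banned sequence /nl/.
This is a violation of constraint 4: "The sequence /nl/ is not permitted anywhere in a word."
The remaining constraints (1, 2, 3, 5) are satisfied.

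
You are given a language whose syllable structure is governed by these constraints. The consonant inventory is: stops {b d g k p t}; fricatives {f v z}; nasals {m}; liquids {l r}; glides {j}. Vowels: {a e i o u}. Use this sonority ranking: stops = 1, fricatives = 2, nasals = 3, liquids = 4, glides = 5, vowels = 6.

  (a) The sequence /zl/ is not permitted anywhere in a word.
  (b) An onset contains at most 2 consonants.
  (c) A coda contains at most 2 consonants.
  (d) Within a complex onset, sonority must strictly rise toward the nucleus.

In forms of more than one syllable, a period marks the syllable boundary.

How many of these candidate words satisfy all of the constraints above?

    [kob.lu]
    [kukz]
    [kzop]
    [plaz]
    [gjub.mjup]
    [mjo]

6

[kob.lu] — σ1 onset /k/, coda /b/ ok; σ2 onset /l/, coda /∅/ ok → phonotactically legal
[kukz] — σ1 onset /k/, coda /kz/ (2C) ok → phonotactically legal
[kzop] — σ1 onset /kz/ (1→2 rises), coda /p/ ok → phonotactically legal
[plaz] — σ1 onset /pl/ (1→4 rises), coda /z/ ok → phonotactically legal
[gjub.mjup] — σ1 onset /gj/ (1→5 rises), coda /b/ ok; σ2 onset /mj/ (3→5 rises), coda /p/ ok → phonotactically legal
[mjo] — σ1 onset /mj/ (3→5 rises), coda /∅/ ok → phonotactically legal
Phonotactically legal: [kob.lu], [kukz], [kzop], [plaz], [gjub.mjup], [mjo] → 6.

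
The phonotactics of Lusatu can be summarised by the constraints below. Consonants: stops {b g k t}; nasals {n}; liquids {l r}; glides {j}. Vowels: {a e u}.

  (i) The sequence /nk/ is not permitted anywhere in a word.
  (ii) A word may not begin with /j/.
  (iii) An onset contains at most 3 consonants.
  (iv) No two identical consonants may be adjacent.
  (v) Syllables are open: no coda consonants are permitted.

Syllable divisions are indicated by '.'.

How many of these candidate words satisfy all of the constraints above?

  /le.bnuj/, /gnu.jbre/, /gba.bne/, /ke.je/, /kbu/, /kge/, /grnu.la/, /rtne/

7

/le.bnuj/ — violates constraint (v): syllable 2 coda /j/ has 1 consonant (> 0) → phonotactically illegal
/gnu.jbre/ — σ1 onset /gn/ (2C), coda /∅/ ok; σ2 onset /jbr/ (3C), coda /∅/ ok → phonotactically legal
/gba.bne/ — σ1 onset /gb/ (2C), coda /∅/ ok; σ2 onset /bn/ (2C), coda /∅/ ok → phonotactically legal
/ke.je/ — σ1 onset /k/, coda /∅/ ok; σ2 onset /j/, coda /∅/ ok → phonotactically legal
/kbu/ — σ1 onset /kb/ (2C), coda /∅/ ok → phonotactically legal
/kge/ — σ1 onset /kg/ (2C), coda /∅/ ok → phonotactically legal
/grnu.la/ — σ1 onset /grn/ (3C), coda /∅/ ok; σ2 onset /l/, coda /∅/ ok → phonotactically legal
/rtne/ — σ1 onset /rtn/ (3C), coda /∅/ ok → phonotactically legal
Phonotactically legal: /gnu.jbre/, /gba.bne/, /ke.je/, /kbu/, /kge/, /grnu.la/, /rtne/ → 7.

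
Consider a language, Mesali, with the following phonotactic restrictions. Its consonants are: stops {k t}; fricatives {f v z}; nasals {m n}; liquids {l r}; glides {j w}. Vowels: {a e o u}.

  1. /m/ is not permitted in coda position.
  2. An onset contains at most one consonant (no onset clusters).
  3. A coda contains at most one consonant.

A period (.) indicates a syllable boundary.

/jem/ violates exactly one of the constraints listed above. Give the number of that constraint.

1

/jem/: syllable 1 coda contains /m/.
This is a violation of constraint 1: "/m/ is not permitted in coda position."
The remaining constraints (2, 3) are satisfied.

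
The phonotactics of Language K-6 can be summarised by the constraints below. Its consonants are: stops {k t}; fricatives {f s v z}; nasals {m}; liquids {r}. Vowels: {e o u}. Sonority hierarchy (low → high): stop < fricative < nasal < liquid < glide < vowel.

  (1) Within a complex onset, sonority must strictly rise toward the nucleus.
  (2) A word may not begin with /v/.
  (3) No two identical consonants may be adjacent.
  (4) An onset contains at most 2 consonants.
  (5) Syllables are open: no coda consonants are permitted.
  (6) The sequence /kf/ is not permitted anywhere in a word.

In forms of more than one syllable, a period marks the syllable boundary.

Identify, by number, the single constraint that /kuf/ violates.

/kuf/: syllable 1 coda /f/ has 1 consonant (> 0).
This is a violation of constraint 5: "Syllables are open: no coda consonants are permitted."
The remaining constraints (1, 2, 3, 4, 6) are satisfied.

5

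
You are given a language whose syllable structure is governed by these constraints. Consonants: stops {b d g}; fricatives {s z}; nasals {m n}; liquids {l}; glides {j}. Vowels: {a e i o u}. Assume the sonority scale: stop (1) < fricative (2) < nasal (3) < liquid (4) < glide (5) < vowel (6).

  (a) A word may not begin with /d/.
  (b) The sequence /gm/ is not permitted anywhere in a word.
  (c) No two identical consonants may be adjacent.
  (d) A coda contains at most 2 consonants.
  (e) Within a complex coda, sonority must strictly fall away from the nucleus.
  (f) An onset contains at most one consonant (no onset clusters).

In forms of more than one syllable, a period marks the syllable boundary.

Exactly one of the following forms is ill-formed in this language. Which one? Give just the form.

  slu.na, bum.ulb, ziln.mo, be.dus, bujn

slu.na

slu.na — violates constraint (f): syllable 1 onset /sl/ has 2 consonants (> 1) → ill-formed
bum.ulb — σ1 onset /b/, coda /m/ ok; σ2 onset /∅/, coda /lb/ (4→1 falls) ok → well-formed
ziln.mo — σ1 onset /z/, coda /ln/ (4→3 falls) ok; σ2 onset /m/, coda /∅/ ok → well-formed
be.dus — σ1 onset /b/, coda /∅/ ok; σ2 onset /d/, coda /s/ ok → well-formed
bujn — σ1 onset /b/, coda /jn/ (5→3 falls) ok → well-formed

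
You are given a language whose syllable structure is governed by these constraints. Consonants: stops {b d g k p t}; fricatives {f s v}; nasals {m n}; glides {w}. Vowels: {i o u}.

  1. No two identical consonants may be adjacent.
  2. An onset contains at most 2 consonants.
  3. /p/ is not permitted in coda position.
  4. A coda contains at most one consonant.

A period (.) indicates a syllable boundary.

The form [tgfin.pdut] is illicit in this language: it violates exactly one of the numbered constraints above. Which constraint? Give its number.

2

[tgfin.pdut]: syllable 1 onset /tgf/ has 3 consonants (> 2).
This is a violation of constraint 2: "An onset contains at most 2 consonants."
The remaining constraints (1, 3, 4) are satisfied.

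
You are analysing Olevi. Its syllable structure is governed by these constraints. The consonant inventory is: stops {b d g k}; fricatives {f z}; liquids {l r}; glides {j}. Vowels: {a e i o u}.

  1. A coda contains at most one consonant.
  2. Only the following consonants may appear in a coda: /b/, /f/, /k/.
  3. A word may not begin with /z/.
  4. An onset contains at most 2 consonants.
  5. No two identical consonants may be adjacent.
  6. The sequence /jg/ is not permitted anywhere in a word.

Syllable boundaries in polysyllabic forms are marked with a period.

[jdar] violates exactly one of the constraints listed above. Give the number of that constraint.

2

[jdar]: syllable 1 coda contains /r/, which is not a licensed coda consonant.
This is a violation of constraint 2: "Only the following consonants may appear in a coda: /b/, /f/, /k/."
The remaining constraints (1, 3, 4, 5, 6) are satisfied.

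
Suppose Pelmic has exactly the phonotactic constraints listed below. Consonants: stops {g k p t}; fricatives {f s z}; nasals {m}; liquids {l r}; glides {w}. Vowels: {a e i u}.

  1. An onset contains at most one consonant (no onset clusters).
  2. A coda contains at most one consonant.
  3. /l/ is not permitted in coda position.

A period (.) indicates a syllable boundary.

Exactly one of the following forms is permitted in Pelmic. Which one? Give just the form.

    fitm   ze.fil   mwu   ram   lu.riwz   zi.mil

ram

fitm — violates constraint 2: syllable 1 coda /tm/ has 2 consonants (> 1) → not permitted
ze.fil — violates constraint 3: syllable 2 coda contains /l/ → not permitted
mwu — violates constraint 1: syllable 1 onset /mw/ has 2 consonants (> 1) → not permitted
ram — σ1 onset /r/, coda /m/ ok → permitted
lu.riwz — violates constraint 2: syllable 2 coda /wz/ has 2 consonants (> 1) → not permitted
zi.mil — violates constraint 3: syllable 2 coda contains /l/ → not permitted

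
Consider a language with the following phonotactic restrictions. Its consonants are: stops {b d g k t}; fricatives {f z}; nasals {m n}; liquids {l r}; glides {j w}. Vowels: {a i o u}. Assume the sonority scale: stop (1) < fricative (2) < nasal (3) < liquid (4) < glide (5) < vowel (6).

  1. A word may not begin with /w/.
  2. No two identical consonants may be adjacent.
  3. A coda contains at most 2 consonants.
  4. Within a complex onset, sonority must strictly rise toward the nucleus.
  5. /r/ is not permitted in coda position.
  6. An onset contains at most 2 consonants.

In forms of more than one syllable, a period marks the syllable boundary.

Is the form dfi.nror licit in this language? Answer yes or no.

dfi.nror — violates constraint 5: syllable 2 coda contains /r/ → illicit

no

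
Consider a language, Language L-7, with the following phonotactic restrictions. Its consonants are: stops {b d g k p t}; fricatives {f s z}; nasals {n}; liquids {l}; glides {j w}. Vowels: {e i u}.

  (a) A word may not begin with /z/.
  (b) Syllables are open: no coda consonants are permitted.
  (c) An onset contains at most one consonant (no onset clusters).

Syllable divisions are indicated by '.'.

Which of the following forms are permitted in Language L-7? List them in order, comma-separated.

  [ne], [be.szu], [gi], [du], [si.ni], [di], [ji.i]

[ne] — σ1 onset /n/, coda /∅/ ok → permitted
[be.szu] — violates constraint (c): syllable 2 onset /sz/ has 2 consonants (> 1) → not permitted
[gi] — σ1 onset /g/, coda /∅/ ok → permitted
[du] — σ1 onset /d/, coda /∅/ ok → permitted
[si.ni] — σ1 onset /s/, coda /∅/ ok; σ2 onset /n/, coda /∅/ ok → permitted
[di] — σ1 onset /d/, coda /∅/ ok → permitted
[ji.i] — σ1 onset /j/, coda /∅/ ok; σ2 onset /∅/, coda /∅/ ok → permitted

[ne], [gi], [du], [si.ni], [di], [ji.i]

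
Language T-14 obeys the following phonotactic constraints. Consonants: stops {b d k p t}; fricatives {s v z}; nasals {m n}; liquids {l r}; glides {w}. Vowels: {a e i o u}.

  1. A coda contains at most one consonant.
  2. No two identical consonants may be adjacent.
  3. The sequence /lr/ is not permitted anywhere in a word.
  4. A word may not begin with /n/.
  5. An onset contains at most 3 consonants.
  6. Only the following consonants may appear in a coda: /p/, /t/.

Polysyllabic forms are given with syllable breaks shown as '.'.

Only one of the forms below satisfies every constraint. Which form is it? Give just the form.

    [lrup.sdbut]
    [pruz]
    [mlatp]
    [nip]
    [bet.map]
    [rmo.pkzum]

[bet.map]

[lrup.sdbut] — violates constraint 3: contains banned sequence /lr/ → ill-formed
[pruz] — violates constraint 6: syllable 1 coda contains /z/, which is not a licensed coda consonant → ill-formed
[mlatp] — violates constraint 1: syllable 1 coda /tp/ has 2 consonants (> 1) → ill-formed
[nip] — violates constraint 4: word begins with /n/ → ill-formed
[bet.map] — σ1 onset /b/, coda /t/ ok; σ2 onset /m/, coda /p/ ok → well-formed
[rmo.pkzum] — violates constraint 6: syllable 2 coda contains /m/, which is not a licensed coda consonant → ill-formed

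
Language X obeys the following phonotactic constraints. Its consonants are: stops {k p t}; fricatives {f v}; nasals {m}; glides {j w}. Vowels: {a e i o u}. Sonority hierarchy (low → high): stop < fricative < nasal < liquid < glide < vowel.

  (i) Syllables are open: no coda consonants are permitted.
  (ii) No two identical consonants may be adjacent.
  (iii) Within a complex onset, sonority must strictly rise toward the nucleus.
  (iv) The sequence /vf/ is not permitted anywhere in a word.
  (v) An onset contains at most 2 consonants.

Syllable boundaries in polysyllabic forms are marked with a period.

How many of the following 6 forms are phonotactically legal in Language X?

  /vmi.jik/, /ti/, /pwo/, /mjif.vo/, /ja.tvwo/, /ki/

/vmi.jik/ — violates constraint (i): syllable 2 coda /k/ has 1 consonant (> 0) → phonotactically illegal
/ti/ — σ1 onset /t/, coda /∅/ ok → phonotactically legal
/pwo/ — σ1 onset /pw/ (1→5 rises), coda /∅/ ok → phonotactically legal
/mjif.vo/ — violates constraint (i): syllable 1 coda /f/ has 1 consonant (> 0) → phonotactically illegal
/ja.tvwo/ — violates constraint (v): syllable 2 onset /tvw/ has 3 consonants (> 2) → phonotactically illegal
/ki/ — σ1 onset /k/, coda /∅/ ok → phonotactically legal
Phonotactically legal: /ti/, /pwo/, /ki/ → 3.

3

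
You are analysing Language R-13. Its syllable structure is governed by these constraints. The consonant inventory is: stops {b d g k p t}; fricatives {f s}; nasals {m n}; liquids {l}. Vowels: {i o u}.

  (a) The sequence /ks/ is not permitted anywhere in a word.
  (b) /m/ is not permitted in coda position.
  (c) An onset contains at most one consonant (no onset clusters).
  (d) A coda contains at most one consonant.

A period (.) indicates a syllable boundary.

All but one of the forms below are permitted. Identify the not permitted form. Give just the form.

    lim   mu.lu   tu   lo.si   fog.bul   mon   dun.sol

lim

lim — violates constraint (b): syllable 1 coda contains /m/ → not permitted
mu.lu — σ1 onset /m/, coda /∅/ ok; σ2 onset /l/, coda /∅/ ok → permitted
tu — σ1 onset /t/, coda /∅/ ok → permitted
lo.si — σ1 onset /l/, coda /∅/ ok; σ2 onset /s/, coda /∅/ ok → permitted
fog.bul — σ1 onset /f/, coda /g/ ok; σ2 onset /b/, coda /l/ ok → permitted
mon — σ1 onset /m/, coda /n/ ok → permitted
dun.sol — σ1 onset /d/, coda /n/ ok; σ2 onset /s/, coda /l/ ok → permitted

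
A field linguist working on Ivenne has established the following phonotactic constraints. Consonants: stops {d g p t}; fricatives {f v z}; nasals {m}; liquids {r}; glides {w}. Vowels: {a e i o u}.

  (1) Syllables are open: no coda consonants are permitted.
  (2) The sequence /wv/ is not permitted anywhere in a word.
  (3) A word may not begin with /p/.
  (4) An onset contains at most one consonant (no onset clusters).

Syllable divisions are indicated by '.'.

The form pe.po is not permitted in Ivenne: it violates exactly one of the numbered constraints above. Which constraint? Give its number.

pe.po: word begins with /p/.
This is a violation of constraint 3: "A word may not begin with /p/."
The remaining constraints (1, 2, 4) are satisfied.

3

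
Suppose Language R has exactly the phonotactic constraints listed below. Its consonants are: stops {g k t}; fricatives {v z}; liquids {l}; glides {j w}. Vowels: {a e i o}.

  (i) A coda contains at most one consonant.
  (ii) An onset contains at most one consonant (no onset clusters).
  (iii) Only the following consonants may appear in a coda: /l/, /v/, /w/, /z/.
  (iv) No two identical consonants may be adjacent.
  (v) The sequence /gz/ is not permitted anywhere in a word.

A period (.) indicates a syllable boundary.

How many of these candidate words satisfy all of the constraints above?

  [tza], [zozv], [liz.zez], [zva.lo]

0

[tza] — violates constraint (ii): syllable 1 onset /tz/ has 2 consonants (> 1) → not permitted
[zozv] — violates constraint (i): syllable 1 coda /zv/ has 2 consonants (> 1) → not permitted
[liz.zez] — violates constraint (iv): adjacent identical consonants /zz/ → not permitted
[zva.lo] — violates constraint (ii): syllable 1 onset /zv/ has 2 consonants (> 1) → not permitted
No form is permitted → 0.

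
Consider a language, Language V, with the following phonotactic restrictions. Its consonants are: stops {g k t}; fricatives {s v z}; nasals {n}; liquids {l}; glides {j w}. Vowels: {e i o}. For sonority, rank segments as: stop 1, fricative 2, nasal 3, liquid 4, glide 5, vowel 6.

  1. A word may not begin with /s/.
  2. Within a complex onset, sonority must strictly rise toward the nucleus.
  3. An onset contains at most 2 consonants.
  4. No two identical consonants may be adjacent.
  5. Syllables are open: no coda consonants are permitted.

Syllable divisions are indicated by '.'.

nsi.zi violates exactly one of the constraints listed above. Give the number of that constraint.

nsi.zi: syllable 1 onset /ns/: /n/ (nasal, 3) → /s/ (fricative, 2) does not rise.
This is a violation of constraint 2: "Within a complex onset, sonority must strictly rise toward the nucleus."
The remaining constraints (1, 3, 4, 5) are satisfied.

2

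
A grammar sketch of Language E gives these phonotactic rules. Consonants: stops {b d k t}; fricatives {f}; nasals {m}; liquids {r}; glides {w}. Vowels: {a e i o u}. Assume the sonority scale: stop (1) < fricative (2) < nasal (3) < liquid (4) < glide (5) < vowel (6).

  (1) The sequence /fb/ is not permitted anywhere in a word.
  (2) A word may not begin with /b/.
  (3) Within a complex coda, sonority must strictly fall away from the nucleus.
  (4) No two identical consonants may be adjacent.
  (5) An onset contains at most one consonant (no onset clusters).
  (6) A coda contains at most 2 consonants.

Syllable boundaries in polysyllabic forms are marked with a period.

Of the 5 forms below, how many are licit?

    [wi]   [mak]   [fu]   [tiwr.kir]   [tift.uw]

[wi] — σ1 onset /w/, coda /∅/ ok → licit
[mak] — σ1 onset /m/, coda /k/ ok → licit
[fu] — σ1 onset /f/, coda /∅/ ok → licit
[tiwr.kir] — σ1 onset /t/, coda /wr/ (5→4 falls) ok; σ2 onset /k/, coda /r/ ok → licit
[tift.uw] — σ1 onset /t/, coda /ft/ (2→1 falls) ok; σ2 onset /∅/, coda /w/ ok → licit
Licit: [wi], [mak], [fu], [tiwr.kir], [tift.uw] → 5.

5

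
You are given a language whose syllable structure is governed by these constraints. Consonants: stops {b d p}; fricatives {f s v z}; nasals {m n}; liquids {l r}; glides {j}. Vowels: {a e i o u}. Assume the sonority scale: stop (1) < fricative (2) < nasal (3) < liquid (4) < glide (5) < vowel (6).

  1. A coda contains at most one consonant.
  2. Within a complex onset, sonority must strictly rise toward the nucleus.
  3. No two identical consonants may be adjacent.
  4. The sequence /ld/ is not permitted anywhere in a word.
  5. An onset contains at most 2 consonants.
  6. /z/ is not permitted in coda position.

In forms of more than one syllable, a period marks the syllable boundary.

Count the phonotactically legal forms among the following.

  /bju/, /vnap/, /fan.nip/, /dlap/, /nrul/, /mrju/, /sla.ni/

/bju/ — σ1 onset /bj/ (1→5 rises), coda /∅/ ok → phonotactically legal
/vnap/ — σ1 onset /vn/ (2→3 rises), coda /p/ ok → phonotactically legal
/fan.nip/ — violates constraint 3: adjacent identical consonants /nn/ → phonotactically illegal
/dlap/ — σ1 onset /dl/ (1→4 rises), coda /p/ ok → phonotactically legal
/nrul/ — σ1 onset /nr/ (3→4 rises), coda /l/ ok → phonotactically legal
/mrju/ — violates constraint 5: syllable 1 onset /mrj/ has 3 consonants (> 2) → phonotactically illegal
/sla.ni/ — σ1 onset /sl/ (2→4 rises), coda /∅/ ok; σ2 onset /n/, coda /∅/ ok → phonotactically legal
Phonotactically legal: /bju/, /vnap/, /dlap/, /nrul/, /sla.ni/ → 5.

5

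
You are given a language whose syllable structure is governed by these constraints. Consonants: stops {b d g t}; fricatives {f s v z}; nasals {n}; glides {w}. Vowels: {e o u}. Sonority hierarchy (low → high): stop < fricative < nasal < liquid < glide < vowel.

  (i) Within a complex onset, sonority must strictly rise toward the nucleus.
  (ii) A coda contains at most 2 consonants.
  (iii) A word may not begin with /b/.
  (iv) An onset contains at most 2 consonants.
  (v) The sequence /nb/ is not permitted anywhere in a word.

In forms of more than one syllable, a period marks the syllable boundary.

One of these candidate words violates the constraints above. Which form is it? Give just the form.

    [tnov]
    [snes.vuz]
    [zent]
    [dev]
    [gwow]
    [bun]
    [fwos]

[bun]

[tnov] — σ1 onset /tn/ (1→3 rises), coda /v/ ok → well-formed
[snes.vuz] — σ1 onset /sn/ (2→3 rises), coda /s/ ok; σ2 onset /v/, coda /z/ ok → well-formed
[zent] — σ1 onset /z/, coda /nt/ (2C) ok → well-formed
[dev] — σ1 onset /d/, coda /v/ ok → well-formed
[gwow] — σ1 onset /gw/ (1→5 rises), coda /w/ ok → well-formed
[bun] — violates constraint (iii): word begins with /b/ → ill-formed
[fwos] — σ1 onset /fw/ (2→5 rises), coda /s/ ok → well-formed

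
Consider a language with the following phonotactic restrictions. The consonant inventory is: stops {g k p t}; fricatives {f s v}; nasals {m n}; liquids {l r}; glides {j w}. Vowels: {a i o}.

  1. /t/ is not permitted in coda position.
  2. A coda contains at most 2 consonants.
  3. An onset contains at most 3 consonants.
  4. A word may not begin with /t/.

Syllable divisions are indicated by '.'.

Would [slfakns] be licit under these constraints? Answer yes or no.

[slfakns] — violates constraint 2: syllable 1 coda /kns/ has 3 consonants (> 2) → illicit

no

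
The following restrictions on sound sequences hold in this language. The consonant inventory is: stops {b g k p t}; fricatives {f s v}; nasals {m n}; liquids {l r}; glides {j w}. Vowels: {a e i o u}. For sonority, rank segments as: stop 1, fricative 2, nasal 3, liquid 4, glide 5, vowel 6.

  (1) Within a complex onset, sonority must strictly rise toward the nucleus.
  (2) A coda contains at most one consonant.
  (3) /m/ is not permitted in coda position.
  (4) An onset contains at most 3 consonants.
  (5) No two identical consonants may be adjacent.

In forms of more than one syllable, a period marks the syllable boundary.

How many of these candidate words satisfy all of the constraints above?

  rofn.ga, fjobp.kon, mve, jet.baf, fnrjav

rofn.ga — violates constraint 2: syllable 1 coda /fn/ has 2 consonants (> 1) → ill-formed
fjobp.kon — violates constraint 2: syllable 1 coda /bp/ has 2 consonants (> 1) → ill-formed
mve — violates constraint 1: syllable 1 onset /mv/: /m/ (nasal, 3) → /v/ (fricative, 2) does not rise → ill-formed
jet.baf — σ1 onset /j/, coda /t/ ok; σ2 onset /b/, coda /f/ ok → well-formed
fnrjav — violates constraint 4: syllable 1 onset /fnrj/ has 4 consonants (> 3) → ill-formed
Well-formed: jet.baf → 1.

1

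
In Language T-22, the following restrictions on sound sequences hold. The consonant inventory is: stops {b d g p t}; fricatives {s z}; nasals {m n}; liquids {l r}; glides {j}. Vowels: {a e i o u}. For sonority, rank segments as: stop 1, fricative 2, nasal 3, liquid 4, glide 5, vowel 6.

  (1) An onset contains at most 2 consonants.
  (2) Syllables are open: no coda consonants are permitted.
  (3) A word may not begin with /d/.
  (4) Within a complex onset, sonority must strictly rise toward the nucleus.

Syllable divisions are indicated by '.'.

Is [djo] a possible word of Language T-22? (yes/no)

no

[djo] — violates constraint 3: word begins with /d/ → ill-formed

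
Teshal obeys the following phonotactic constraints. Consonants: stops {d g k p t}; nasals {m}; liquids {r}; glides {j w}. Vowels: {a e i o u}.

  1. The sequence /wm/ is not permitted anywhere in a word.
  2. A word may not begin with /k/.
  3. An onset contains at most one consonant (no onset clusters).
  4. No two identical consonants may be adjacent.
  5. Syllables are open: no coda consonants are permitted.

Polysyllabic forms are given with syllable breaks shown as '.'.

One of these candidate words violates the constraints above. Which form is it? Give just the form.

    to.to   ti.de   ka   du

ka

to.to — σ1 onset /t/, coda /∅/ ok; σ2 onset /t/, coda /∅/ ok → phonotactically legal
ti.de — σ1 onset /t/, coda /∅/ ok; σ2 onset /d/, coda /∅/ ok → phonotactically legal
ka — violates constraint 2: word begins with /k/ → phonotactically illegal
du — σ1 onset /d/, coda /∅/ ok → phonotactically legal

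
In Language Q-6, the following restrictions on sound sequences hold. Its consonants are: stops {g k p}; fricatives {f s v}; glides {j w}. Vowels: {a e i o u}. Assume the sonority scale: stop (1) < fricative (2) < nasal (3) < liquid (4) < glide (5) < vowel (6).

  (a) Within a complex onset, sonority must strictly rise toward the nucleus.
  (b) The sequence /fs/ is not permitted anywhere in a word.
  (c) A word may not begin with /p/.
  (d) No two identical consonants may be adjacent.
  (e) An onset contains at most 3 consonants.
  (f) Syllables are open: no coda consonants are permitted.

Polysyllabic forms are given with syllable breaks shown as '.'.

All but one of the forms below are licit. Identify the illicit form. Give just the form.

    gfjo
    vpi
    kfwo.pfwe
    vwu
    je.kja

vpi

gfjo — σ1 onset /gfj/ (1→2→5 rises), coda /∅/ ok → licit
vpi — violates constraint (a): syllable 1 onset /vp/: /v/ (fricative, 2) → /p/ (stop, 1) does not rise → illicit
kfwo.pfwe — σ1 onset /kfw/ (1→2→5 rises), coda /∅/ ok; σ2 onset /pfw/ (1→2→5 rises), coda /∅/ ok → licit
vwu — σ1 onset /vw/ (2→5 rises), coda /∅/ ok → licit
je.kja — σ1 onset /j/, coda /∅/ ok; σ2 onset /kj/ (1→5 rises), coda /∅/ ok → licit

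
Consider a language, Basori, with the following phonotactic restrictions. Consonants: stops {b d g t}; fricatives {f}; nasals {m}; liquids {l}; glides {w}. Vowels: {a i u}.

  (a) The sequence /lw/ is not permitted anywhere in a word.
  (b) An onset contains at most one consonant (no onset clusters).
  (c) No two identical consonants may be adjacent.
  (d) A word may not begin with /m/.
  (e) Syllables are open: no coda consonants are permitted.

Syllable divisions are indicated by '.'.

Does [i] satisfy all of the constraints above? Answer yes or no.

yes

[i] — σ1 onset /∅/, coda /∅/ ok → permitted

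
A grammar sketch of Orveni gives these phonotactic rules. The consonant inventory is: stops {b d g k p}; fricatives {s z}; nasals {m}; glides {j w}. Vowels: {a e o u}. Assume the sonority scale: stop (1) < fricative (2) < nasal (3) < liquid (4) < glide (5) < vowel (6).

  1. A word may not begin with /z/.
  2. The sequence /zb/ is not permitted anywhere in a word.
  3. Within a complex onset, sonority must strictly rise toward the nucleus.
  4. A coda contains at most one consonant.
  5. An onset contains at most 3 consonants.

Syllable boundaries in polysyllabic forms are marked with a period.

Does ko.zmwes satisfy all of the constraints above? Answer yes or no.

yes

ko.zmwes — σ1 onset /k/, coda /∅/ ok; σ2 onset /zmw/ (2→3→5 rises), coda /s/ ok → licit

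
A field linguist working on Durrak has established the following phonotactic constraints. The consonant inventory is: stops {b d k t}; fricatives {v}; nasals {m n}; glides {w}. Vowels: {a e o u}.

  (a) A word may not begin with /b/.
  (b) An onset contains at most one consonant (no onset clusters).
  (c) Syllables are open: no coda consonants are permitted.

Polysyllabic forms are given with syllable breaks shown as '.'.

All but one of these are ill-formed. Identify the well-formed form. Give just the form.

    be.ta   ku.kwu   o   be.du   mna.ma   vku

be.ta — violates constraint (a): word begins with /b/ → ill-formed
ku.kwu — violates constraint (b): syllable 2 onset /kw/ has 2 consonants (> 1) → ill-formed
o — σ1 onset /∅/, coda /∅/ ok → well-formed
be.du — violates constraint (a): word begins with /b/ → ill-formed
mna.ma — violates constraint (b): syllable 1 onset /mn/ has 2 consonants (> 1) → ill-formed
vku — violates constraint (b): syllable 1 onset /vk/ has 2 consonants (> 1) → ill-formed

o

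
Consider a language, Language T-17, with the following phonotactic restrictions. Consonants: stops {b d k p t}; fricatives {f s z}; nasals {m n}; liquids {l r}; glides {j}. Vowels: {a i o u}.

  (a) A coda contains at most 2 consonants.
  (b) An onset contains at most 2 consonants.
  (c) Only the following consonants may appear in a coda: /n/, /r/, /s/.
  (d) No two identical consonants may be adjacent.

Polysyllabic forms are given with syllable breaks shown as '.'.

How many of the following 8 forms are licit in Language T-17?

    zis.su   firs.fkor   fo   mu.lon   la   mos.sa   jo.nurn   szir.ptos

zis.su — violates constraint (d): adjacent identical consonants /ss/ → illicit
firs.fkor — σ1 onset /f/, coda /rs/ (2C) ok; σ2 onset /fk/ (2C), coda /r/ ok → licit
fo — σ1 onset /f/, coda /∅/ ok → licit
mu.lon — σ1 onset /m/, coda /∅/ ok; σ2 onset /l/, coda /n/ ok → licit
la — σ1 onset /l/, coda /∅/ ok → licit
mos.sa — violates constraint (d): adjacent identical consonants /ss/ → illicit
jo.nurn — σ1 onset /j/, coda /∅/ ok; σ2 onset /n/, coda /rn/ (2C) ok → licit
szir.ptos — σ1 onset /sz/ (2C), coda /r/ ok; σ2 onset /pt/ (2C), coda /s/ ok → licit
Licit: firs.fkor, fo, mu.lon, la, jo.nurn, szir.ptos → 6.

6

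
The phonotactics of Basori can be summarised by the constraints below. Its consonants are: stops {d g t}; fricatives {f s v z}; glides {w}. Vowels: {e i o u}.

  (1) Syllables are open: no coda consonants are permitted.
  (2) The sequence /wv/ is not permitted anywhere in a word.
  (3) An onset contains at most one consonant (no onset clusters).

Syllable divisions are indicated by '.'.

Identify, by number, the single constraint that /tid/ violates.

1

/tid/: syllable 1 coda /d/ has 1 consonant (> 0).
This is a violation of constraint 1: "Syllables are open: no coda consonants are permitted."
The remaining constraints (2, 3) are satisfied.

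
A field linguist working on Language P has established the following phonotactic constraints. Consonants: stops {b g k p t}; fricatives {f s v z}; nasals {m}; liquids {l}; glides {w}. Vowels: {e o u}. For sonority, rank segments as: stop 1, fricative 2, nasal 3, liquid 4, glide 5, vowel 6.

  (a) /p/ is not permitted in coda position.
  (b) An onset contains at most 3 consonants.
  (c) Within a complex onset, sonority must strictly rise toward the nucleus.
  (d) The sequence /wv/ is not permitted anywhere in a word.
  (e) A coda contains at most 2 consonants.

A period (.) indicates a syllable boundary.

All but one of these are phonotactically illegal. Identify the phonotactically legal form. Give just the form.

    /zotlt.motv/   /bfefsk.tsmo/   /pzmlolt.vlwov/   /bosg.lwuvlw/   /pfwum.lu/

/zotlt.motv/ — violates constraint (e): syllable 1 coda /tlt/ has 3 consonants (> 2) → phonotactically illegal
/bfefsk.tsmo/ — violates constraint (e): syllable 1 coda /fsk/ has 3 consonants (> 2) → phonotactically illegal
/pzmlolt.vlwov/ — violates constraint (b): syllable 1 onset /pzml/ has 4 consonants (> 3) → phonotactically illegal
/bosg.lwuvlw/ — violates constraint (e): syllable 2 coda /vlw/ has 3 consonants (> 2) → phonotactically illegal
/pfwum.lu/ — σ1 onset /pfw/ (1→2→5 rises), coda /m/ ok; σ2 onset /l/, coda /∅/ ok → phonotactically legal

/pfwum.lu/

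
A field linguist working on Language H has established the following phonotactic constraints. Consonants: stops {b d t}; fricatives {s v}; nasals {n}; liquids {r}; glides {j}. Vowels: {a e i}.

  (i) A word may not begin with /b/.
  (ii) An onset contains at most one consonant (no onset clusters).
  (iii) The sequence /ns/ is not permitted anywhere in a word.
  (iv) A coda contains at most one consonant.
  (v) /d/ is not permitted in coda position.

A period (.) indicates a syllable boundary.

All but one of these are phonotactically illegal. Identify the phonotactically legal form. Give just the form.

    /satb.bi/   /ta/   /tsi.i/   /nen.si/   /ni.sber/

/ta/

/satb.bi/ — violates constraint (iv): syllable 1 coda /tb/ has 2 consonants (> 1) → phonotactically illegal
/ta/ — σ1 onset /t/, coda /∅/ ok → phonotactically legal
/tsi.i/ — violates constraint (ii): syllable 1 onset /ts/ has 2 consonants (> 1) → phonotactically illegal
/nen.si/ — violates constraint (iii): contains banned sequence /ns/ → phonotactically illegal
/ni.sber/ — violates constraint (ii): syllable 2 onset /sb/ has 2 consonants (> 1) → phonotactically illegal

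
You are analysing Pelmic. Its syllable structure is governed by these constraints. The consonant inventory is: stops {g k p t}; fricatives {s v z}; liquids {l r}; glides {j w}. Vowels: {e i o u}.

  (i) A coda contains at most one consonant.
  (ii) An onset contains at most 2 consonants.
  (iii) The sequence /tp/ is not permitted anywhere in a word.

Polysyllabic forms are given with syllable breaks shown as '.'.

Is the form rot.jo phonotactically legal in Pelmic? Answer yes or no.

rot.jo — σ1 onset /r/, coda /t/ ok; σ2 onset /j/, coda /∅/ ok → phonotactically legal

yes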